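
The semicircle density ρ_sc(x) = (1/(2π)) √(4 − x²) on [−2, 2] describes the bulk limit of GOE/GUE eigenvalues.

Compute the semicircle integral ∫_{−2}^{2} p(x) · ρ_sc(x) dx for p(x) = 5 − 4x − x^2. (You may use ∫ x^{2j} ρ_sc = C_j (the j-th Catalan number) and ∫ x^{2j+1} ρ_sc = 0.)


Write p(x) = Σ a_i x^i, split into monomials and integrate each against ρ_sc separately.
Using ∫ x^{2j} ρ_sc = C_j = (1/(j+1)) C(2j, j) (Catalan numbers) and ∫ x^{2j+1} ρ_sc = 0 (odd monomials vanish by symmetry):
  i = 0 (even): a_0 · C_{0} = 5 · 1 = 5
  i = 1 (odd): ∫ x^1 ρ_sc = 0 (vanishes)
  i = 2 (even): a_2 · C_{1} = -1 · 1 = -1

Summing the contributions: ∫_{−2}^{2} p(x) ρ_sc(x) dx = 5 + (-1) = 4.


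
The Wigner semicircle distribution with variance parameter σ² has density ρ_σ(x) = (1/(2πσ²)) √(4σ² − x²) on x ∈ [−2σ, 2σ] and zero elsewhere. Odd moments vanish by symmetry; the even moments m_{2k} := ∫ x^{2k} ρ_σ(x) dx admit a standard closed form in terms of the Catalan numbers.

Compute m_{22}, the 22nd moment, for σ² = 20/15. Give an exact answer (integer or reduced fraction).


By the scaled semicircle moment identity, m_{2k} = σ^{2k} · C_k with k = 11.
C_11 = (1/(k+1)) · C(2k, k) = (1/12) · C(22, 11) = (1/12) · 705432 = 58786.
σ^{2k} = (σ²)^k = (20/15)^11 = 4194304/177147.

Therefore m_{22} = σ^{22} · C_11 = (4194304/177147) · 58786 = 246566354944/177147.


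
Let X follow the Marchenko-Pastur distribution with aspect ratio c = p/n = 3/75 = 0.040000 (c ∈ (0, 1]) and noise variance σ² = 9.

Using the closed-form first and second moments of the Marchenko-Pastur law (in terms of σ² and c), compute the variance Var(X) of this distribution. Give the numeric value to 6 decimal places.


Recall the MP moments m_1 = E[X] = σ² and m_2 = E[X²] = σ⁴ (1 + c).
m_1 = E[X] = σ² = 9, so m_1² = 81.
m_2 = E[X²] = σ⁴ (1 + c) = 81 · (1 + 0.040000) = 81 · 1.040000 = 84.240000.
(Note m_2 − m_1² simplifies to c · σ⁴ = 0.040000 · 81.)

Var(X) = m_2 − m_1² = 84.240000 − 81 = 3.240000.


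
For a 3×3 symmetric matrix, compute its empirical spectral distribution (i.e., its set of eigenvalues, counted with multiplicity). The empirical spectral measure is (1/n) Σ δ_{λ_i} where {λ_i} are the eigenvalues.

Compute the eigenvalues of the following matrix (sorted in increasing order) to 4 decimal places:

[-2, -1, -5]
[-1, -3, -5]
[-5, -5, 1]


Since M is real symmetric, all three eigenvalues are real; they are the roots of det(λI − M) = λ³ − (tr M) λ² + s λ − det M, where s is the sum of the principal 2×2 minors.
tr M = -2 + (-3) + 1 = -4.
s = ((-2)·(-3) − (-1)²) + ((-2)·1 − (-5)²) + ((-3)·1 − (-5)²) = 5 + (-27) + (-28) = -50.
det M (expand along row 1) = (-2)·(-28) − (-1)·(-26) + (-5)·(-10) = 80.
Characteristic polynomial: λ³ + 4λ² − 50λ − 80 = 0.
Substitute λ = y + (tr M)/3 = y − 1.333333 to remove the quadratic term: y³ + p·y + q = 0 with p = s − (tr M)²/3 = -55.333333 and q = −2(tr M)³/27 + (tr M)·s/3 − det M = -8.592593.
Three real roots ⇒ use the trigonometric (Viète) form: r = 2√(−p/3) = 8.589399, φ = arccos(3q/(p·r)) = arccos(0.054237) = 1.516533 rad.
y_k = r·cos(φ/3 − 2πk/3) for k = 0, 1, 2 gives y = 7.515099, -0.155356, -7.359743.
λ_k = y_k − 1.333333 gives λ = 6.1818, -1.4887, -8.6931 (check: the sum is -4.0000 = tr M).

Eigenvalues sorted in increasing order: [-8.6931, -1.4887, 6.1818].


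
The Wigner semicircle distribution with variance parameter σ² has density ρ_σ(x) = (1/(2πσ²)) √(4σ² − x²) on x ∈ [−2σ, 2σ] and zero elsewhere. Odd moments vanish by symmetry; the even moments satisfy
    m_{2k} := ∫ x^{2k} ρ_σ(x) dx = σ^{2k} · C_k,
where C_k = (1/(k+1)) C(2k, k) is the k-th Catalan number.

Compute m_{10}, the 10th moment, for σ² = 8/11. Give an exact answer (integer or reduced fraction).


By the scaled semicircle moment identity, m_{2k} = σ^{2k} · C_k with k = 5.
C_5 = (1/(k+1)) · C(2k, k) = (1/6) · C(10, 5) = (1/6) · 252 = 42.
σ^{2k} = (σ²)^k = (8/11)^5 = 32768/161051.

Therefore m_{10} = σ^{10} · C_5 = (32768/161051) · 42 = 1376256/161051.


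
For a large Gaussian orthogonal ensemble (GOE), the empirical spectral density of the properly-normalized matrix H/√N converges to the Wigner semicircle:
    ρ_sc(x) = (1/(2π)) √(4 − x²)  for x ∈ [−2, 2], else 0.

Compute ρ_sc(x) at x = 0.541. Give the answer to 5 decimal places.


ρ_sc(x) = (1/(2π)) √(4 − x²). With x = 0.541:
  4 − x² = 4 − (0.541)² = 4 − 0.292681 = 3.707319.
  √(4 − x²) = 1.925440.
  1/(2π) = 0.159155.
  ρ_sc(0.541) = 0.159155 · 1.925440 = 0.306443.

Rounded to 5 decimal places: ρ_sc(0.541) ≈ 0.30644.


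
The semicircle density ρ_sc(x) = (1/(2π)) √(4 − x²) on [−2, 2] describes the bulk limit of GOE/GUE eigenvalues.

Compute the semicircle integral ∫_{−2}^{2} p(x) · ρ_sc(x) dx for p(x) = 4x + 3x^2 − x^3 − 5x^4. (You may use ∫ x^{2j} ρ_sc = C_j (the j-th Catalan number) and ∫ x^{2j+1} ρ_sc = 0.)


Write p(x) = Σ a_i x^i, split into monomials and integrate each against ρ_sc separately.
Using ∫ x^{2j} ρ_sc = C_j = (1/(j+1)) C(2j, j) (Catalan numbers) and ∫ x^{2j+1} ρ_sc = 0 (odd monomials vanish by symmetry):
  i = 1 (odd): ∫ x^1 ρ_sc = 0 (vanishes)
  i = 2 (even): a_2 · C_{1} = 3 · 1 = 3
  i = 3 (odd): ∫ x^3 ρ_sc = 0 (vanishes)
  i = 4 (even): a_4 · C_{2} = -5 · 2 = -10

Summing the contributions: ∫_{−2}^{2} p(x) ρ_sc(x) dx = 3 + (-10) = -7.


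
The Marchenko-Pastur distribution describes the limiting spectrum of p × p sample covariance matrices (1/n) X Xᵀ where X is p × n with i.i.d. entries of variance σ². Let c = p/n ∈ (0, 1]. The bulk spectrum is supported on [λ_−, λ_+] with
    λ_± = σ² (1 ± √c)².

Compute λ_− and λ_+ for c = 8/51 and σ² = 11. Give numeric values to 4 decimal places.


c = 8/51 = 0.156863; √c = 0.396059.
λ_− = σ² (1 − √c)² = 11 · (1 − 0.396059)² = 11 · (0.603941)² = 4.012192.
λ_+ = σ² (1 + √c)² = 11 · (1 + 0.396059)² = 11 · (1.396059)² = 21.438789.

Rounded to 4 decimal places: λ_− ≈ 4.0122, λ_+ ≈ 21.4388.


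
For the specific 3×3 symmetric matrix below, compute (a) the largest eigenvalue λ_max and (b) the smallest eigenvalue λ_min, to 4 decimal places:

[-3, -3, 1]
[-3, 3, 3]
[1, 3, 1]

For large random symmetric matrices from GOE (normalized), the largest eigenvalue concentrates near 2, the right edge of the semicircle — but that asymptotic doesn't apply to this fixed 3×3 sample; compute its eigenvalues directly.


Since M is real symmetric, all three eigenvalues are real; they are the roots of det(λI − M) = λ³ − (tr M) λ² + s λ − det M, where s is the sum of the principal 2×2 minors.
tr M = -3 + 3 + 1 = 1.
s = ((-3)·3 − (-3)²) + ((-3)·1 − 1²) + (3·1 − 3²) = -18 + (-4) + (-6) = -28.
det M (expand along row 1) = (-3)·(-6) − (-3)·(-6) + 1·(-12) = -12.
Characteristic polynomial: λ³ − λ² − 28λ + 12 = 0.
Substitute λ = y + (tr M)/3 = y + 0.333333 to remove the quadratic term: y³ + p·y + q = 0 with p = s − (tr M)²/3 = -28.333333 and q = −2(tr M)³/27 + (tr M)·s/3 − det M = 2.592593.
Three real roots ⇒ use the trigonometric (Viète) form: r = 2√(−p/3) = 6.146363, φ = arccos(3q/(p·r)) = arccos(-0.044662) = 1.615473 rad.
y_k = r·cos(φ/3 − 2πk/3) for k = 0, 1, 2 gives y = 5.276551, 0.091530, -5.368081.
λ_k = y_k + 0.333333 gives λ = 5.6099, 0.4249, -5.0347 (check: the sum is 1.0000 = tr M).

Hence λ_max = 5.6099 and λ_min = -5.0347.


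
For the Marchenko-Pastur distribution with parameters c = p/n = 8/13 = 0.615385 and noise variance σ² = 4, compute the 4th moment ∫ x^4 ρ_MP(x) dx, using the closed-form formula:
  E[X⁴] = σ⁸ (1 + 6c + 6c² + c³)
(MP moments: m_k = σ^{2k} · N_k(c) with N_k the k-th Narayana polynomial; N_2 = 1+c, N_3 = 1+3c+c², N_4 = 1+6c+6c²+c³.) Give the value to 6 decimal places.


E[X⁴] = σ⁸ (1 + 6c + 6c² + c³) (fourth MP moment). With σ² = 4 (so σ⁸ = 256) and c = 8/13 = 0.615385: E[X⁴] = 256 · (1 + 6·0.615385 + 6·(0.615385)² + (0.615385)³) = 256 · 7.197542.

So E[X^4] = 1842.570778.


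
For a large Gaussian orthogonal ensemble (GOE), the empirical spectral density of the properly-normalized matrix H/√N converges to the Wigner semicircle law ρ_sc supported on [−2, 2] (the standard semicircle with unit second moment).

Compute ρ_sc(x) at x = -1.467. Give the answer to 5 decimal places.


ρ_sc(x) = (1/(2π)) √(4 − x²). With x = -1.467:
  4 − x² = 4 − (-1.467)² = 4 − 2.152089 = 1.847911.
  √(4 − x²) = 1.359379.
  1/(2π) = 0.159155.
  ρ_sc(-1.467) = 0.159155 · 1.359379 = 0.216352.

Rounded to 5 decimal places: ρ_sc(-1.467) ≈ 0.21635.


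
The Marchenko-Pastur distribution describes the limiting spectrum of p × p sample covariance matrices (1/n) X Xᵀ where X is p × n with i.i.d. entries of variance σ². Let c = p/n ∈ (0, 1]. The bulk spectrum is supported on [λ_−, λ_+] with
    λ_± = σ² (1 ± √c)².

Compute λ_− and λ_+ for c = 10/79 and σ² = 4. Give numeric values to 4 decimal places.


c = 10/79 = 0.126582; √c = 0.355784.
λ_− = σ² (1 − √c)² = 4 · (1 − 0.355784)² = 4 · (0.644216)² = 1.660057.
λ_+ = σ² (1 + √c)² = 4 · (1 + 0.355784)² = 4 · (1.355784)² = 7.352601.

Rounded to 4 decimal places: λ_− ≈ 1.6601, λ_+ ≈ 7.3526.


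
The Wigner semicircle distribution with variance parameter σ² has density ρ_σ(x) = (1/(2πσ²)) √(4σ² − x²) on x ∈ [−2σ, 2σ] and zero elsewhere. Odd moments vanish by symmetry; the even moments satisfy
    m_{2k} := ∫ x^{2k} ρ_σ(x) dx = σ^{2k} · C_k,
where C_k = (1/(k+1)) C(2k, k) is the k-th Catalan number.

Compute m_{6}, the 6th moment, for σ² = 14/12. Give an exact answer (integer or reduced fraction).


By the scaled semicircle moment identity, m_{2k} = σ^{2k} · C_k with k = 3.
C_3 = (1/(k+1)) · C(2k, k) = (1/4) · C(6, 3) = (1/4) · 20 = 5.
σ^{2k} = (σ²)^k = (14/12)^3 = 343/216.

Therefore m_{6} = σ^{6} · C_3 = (343/216) · 5 = 1715/216.


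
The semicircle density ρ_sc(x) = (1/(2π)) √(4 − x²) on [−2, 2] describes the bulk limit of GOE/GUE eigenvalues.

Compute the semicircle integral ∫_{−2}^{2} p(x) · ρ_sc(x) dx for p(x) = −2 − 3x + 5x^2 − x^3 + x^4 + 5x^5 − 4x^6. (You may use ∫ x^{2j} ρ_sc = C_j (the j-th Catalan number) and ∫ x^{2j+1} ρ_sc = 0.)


Write p(x) = Σ a_i x^i, split into monomials and integrate each against ρ_sc separately.
Using ∫ x^{2j} ρ_sc = C_j = (1/(j+1)) C(2j, j) (Catalan numbers) and ∫ x^{2j+1} ρ_sc = 0 (odd monomials vanish by symmetry):
  i = 0 (even): a_0 · C_{0} = -2 · 1 = -2
  i = 1 (odd): ∫ x^1 ρ_sc = 0 (vanishes)
  i = 2 (even): a_2 · C_{1} = 5 · 1 = 5
  i = 3 (odd): ∫ x^3 ρ_sc = 0 (vanishes)
  i = 4 (even): a_4 · C_{2} = 1 · 2 = 2
  i = 5 (odd): ∫ x^5 ρ_sc = 0 (vanishes)
  i = 6 (even): a_6 · C_{3} = -4 · 5 = -20

Summing the contributions: ∫_{−2}^{2} p(x) ρ_sc(x) dx = (-2) + 5 + 2 + (-20) = -15.


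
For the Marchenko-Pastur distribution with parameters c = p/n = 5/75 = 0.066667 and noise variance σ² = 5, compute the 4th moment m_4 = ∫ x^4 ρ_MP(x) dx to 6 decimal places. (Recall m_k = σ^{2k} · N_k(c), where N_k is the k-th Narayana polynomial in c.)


E[X⁴] = σ⁸ (1 + 6c + 6c² + c³) (fourth MP moment). With σ² = 5 (so σ⁸ = 625) and c = 5/75 = 0.066667: E[X⁴] = 625 · (1 + 6·0.066667 + 6·(0.066667)² + (0.066667)³) = 625 · 1.426963.

So E[X^4] = 891.851852.


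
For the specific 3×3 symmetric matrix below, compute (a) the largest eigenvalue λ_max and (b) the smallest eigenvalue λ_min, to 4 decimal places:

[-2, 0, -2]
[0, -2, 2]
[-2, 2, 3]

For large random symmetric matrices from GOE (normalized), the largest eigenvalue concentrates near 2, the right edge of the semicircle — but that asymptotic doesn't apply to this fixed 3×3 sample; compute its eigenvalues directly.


Since M is real symmetric, all three eigenvalues are real; they are the roots of det(λI − M) = λ³ − (tr M) λ² + s λ − det M, where s is the sum of the principal 2×2 minors.
tr M = -2 + (-2) + 3 = -1.
s = ((-2)·(-2) − 0²) + ((-2)·3 − (-2)²) + ((-2)·3 − 2²) = 4 + (-10) + (-10) = -16.
det M (expand along row 1) = (-2)·(-10) − 0·4 + (-2)·(-4) = 28.
Characteristic polynomial: λ³ + λ² − 16λ − 28 = 0.
Substitute λ = y + (tr M)/3 = y − 0.333333 to remove the quadratic term: y³ + p·y + q = 0 with p = s − (tr M)²/3 = -16.333333 and q = −2(tr M)³/27 + (tr M)·s/3 − det M = -22.592593.
Three real roots ⇒ use the trigonometric (Viète) form: r = 2√(−p/3) = 4.666667, φ = arccos(3q/(p·r)) = arccos(0.889213) = 0.475175 rad.
y_k = r·cos(φ/3 − 2πk/3) for k = 0, 1, 2 gives y = 4.608251, -1.666667, -2.941584.
λ_k = y_k − 0.333333 gives λ = 4.2749, -2.0000, -3.2749 (check: the sum is -1.0000 = tr M).

Hence λ_max = 4.2749 and λ_min = -3.2749.


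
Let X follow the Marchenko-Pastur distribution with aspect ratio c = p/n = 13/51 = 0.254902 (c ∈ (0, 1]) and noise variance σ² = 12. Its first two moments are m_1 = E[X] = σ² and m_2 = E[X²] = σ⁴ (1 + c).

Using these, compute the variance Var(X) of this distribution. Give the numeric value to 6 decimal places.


m_1 = E[X] = σ² = 12, so m_1² = 144.
m_2 = E[X²] = σ⁴ (1 + c) = 144 · (1 + 0.254902) = 144 · 1.254902 = 180.705882.
(Note m_2 − m_1² simplifies to c · σ⁴ = 0.254902 · 144.)

Var(X) = m_2 − m_1² = 180.705882 − 144 = 36.705882.


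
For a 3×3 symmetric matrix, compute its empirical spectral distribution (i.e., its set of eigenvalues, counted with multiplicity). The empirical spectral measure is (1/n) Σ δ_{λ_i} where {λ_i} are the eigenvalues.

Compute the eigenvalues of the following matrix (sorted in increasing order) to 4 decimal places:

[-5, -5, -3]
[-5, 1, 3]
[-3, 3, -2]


Since M is real symmetric, all three eigenvalues are real; they are the roots of det(λI − M) = λ³ − (tr M) λ² + s λ − det M, where s is the sum of the principal 2×2 minors.
tr M = -5 + 1 + (-2) = -6.
s = ((-5)·1 − (-5)²) + ((-5)·(-2) − (-3)²) + (1·(-2) − 3²) = -30 + 1 + (-11) = -40.
det M (expand along row 1) = (-5)·(-11) − (-5)·19 + (-3)·(-12) = 186.
Characteristic polynomial: λ³ + 6λ² − 40λ − 186 = 0.
Substitute λ = y + (tr M)/3 = y − 2.000000 to remove the quadratic term: y³ + p·y + q = 0 with p = s − (tr M)²/3 = -52.000000 and q = −2(tr M)³/27 + (tr M)·s/3 − det M = -90.000000.
Three real roots ⇒ use the trigonometric (Viète) form: r = 2√(−p/3) = 8.326664, φ = arccos(3q/(p·r)) = arccos(0.623576) = 0.897488 rad.
y_k = r·cos(φ/3 − 2πk/3) for k = 0, 1, 2 gives y = 7.956824, -1.853155, -6.103669.
λ_k = y_k − 2.000000 gives λ = 5.9568, -3.8532, -8.1037 (check: the sum is -6.0000 = tr M).

Eigenvalues sorted in increasing order: [-8.1037, -3.8532, 5.9568].


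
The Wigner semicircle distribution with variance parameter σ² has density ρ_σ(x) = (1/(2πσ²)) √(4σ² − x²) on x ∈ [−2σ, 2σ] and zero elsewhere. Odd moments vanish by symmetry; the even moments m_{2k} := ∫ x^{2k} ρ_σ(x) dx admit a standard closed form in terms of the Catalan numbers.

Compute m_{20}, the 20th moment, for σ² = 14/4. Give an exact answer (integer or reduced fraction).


By the scaled semicircle moment identity, m_{2k} = σ^{2k} · C_k with k = 10.
C_10 = (1/(k+1)) · C(2k, k) = (1/11) · C(20, 10) = (1/11) · 184756 = 16796.
σ^{2k} = (σ²)^k = (14/4)^10 = 282475249/1024.

Therefore m_{20} = σ^{20} · C_10 = (282475249/1024) · 16796 = 1186113570551/256.


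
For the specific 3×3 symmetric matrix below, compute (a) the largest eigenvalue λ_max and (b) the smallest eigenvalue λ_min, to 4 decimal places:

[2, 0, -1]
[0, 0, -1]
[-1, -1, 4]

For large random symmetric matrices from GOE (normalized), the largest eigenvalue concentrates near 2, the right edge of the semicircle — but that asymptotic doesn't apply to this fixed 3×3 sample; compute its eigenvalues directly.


Since M is real symmetric, all three eigenvalues are real; they are the roots of det(λI − M) = λ³ − (tr M) λ² + s λ − det M, where s is the sum of the principal 2×2 minors.
tr M = 2 + 0 + 4 = 6.
s = (2·0 − 0²) + (2·4 − (-1)²) + (0·4 − (-1)²) = 0 + 7 + (-1) = 6.
det M (expand along row 1) = 2·(-1) − 0·(-1) + (-1)·0 = -2.
Characteristic polynomial: λ³ − 6λ² + 6λ + 2 = 0.
Substitute λ = y + (tr M)/3 = y + 2.000000 to remove the quadratic term: y³ + p·y + q = 0 with p = s − (tr M)²/3 = -6.000000 and q = −2(tr M)³/27 + (tr M)·s/3 − det M = -2.000000.
Three real roots ⇒ use the trigonometric (Viète) form: r = 2√(−p/3) = 2.828427, φ = arccos(3q/(p·r)) = arccos(0.353553) = 1.209429 rad.
y_k = r·cos(φ/3 − 2πk/3) for k = 0, 1, 2 gives y = 2.601679, -0.339877, -2.261802.
λ_k = y_k + 2.000000 gives λ = 4.6017, 1.6601, -0.2618 (check: the sum is 6.0000 = tr M).

Hence λ_max = 4.6017 and λ_min = -0.2618.


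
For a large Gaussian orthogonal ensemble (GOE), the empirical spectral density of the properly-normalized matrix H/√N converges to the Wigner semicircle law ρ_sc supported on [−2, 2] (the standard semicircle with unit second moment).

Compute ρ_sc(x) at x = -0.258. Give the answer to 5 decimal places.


ρ_sc(x) = (1/(2π)) √(4 − x²). With x = -0.258:
  4 − x² = 4 − (-0.258)² = 4 − 0.066564 = 3.933436.
  √(4 − x²) = 1.983289.
  1/(2π) = 0.159155.
  ρ_sc(-0.258) = 0.159155 · 1.983289 = 0.315650.

Rounded to 5 decimal places: ρ_sc(-0.258) ≈ 0.31565.


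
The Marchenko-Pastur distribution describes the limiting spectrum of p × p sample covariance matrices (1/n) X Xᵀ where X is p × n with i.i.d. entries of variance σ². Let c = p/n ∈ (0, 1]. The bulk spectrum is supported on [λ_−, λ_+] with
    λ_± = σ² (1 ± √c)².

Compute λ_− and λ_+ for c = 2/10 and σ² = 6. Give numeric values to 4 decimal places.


c = 2/10 = 0.200000; √c = 0.447214.
λ_− = σ² (1 − √c)² = 6 · (1 − 0.447214)² = 6 · (0.552786)² = 1.833437.
λ_+ = σ² (1 + √c)² = 6 · (1 + 0.447214)² = 6 · (1.447214)² = 12.566563.

Rounded to 4 decimal places: λ_− ≈ 1.8334, λ_+ ≈ 12.5666.


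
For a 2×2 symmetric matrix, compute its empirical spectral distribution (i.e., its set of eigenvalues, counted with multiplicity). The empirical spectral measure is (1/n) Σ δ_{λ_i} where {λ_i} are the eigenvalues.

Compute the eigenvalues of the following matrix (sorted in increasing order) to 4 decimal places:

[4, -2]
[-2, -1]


Since M is real symmetric, both eigenvalues are real; they are the roots of det(λI − M) = λ² − (tr M) λ + det M.
tr M = 4 + (-1) = 3.
det M = 4·(-1) − (-2)² = -4 − 4 = -8.
Characteristic polynomial: λ² − 3λ − 8 = 0.
Discriminant Δ = (tr M)² − 4·det M = 9 − (-32) = 41; √Δ = 6.403124.
λ = (tr M ± √Δ)/2 = (3 ± 6.403124)/2, giving (tr M − √Δ)/2 = -1.7016 and (tr M + √Δ)/2 = 4.7016.

Eigenvalues sorted in increasing order: [-1.7016, 4.7016].


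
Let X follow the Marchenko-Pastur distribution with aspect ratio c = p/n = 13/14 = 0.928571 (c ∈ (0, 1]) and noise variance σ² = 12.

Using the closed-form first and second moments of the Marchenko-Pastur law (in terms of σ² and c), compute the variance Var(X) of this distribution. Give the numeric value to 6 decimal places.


Recall the MP moments m_1 = E[X] = σ² and m_2 = E[X²] = σ⁴ (1 + c).
m_1 = E[X] = σ² = 12, so m_1² = 144.
m_2 = E[X²] = σ⁴ (1 + c) = 144 · (1 + 0.928571) = 144 · 1.928571 = 277.714286.
(Note m_2 − m_1² simplifies to c · σ⁴ = 0.928571 · 144.)

Var(X) = m_2 − m_1² = 277.714286 − 144 = 133.714286.


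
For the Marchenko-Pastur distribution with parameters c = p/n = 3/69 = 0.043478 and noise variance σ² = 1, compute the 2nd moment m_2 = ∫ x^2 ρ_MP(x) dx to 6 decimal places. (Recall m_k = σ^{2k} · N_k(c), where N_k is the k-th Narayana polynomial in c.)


E[X²] = σ⁴ (1 + c) (second MP moment). With σ² = 1 (so σ⁴ = 1) and c = 3/69 = 0.043478: E[X²] = 1 · (1 + 0.043478) = 1 · 1.043478.

So E[X^2] = 1.043478.


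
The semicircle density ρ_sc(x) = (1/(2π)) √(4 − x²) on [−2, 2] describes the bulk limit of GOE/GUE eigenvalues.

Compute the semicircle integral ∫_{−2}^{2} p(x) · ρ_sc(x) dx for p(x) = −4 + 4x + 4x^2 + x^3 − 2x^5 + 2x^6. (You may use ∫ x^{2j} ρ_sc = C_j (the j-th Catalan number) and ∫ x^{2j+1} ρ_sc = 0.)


Write p(x) = Σ a_i x^i, split into monomials and integrate each against ρ_sc separately.
Using ∫ x^{2j} ρ_sc = C_j = (1/(j+1)) C(2j, j) (Catalan numbers) and ∫ x^{2j+1} ρ_sc = 0 (odd monomials vanish by symmetry):
  i = 0 (even): a_0 · C_{0} = -4 · 1 = -4
  i = 1 (odd): ∫ x^1 ρ_sc = 0 (vanishes)
  i = 2 (even): a_2 · C_{1} = 4 · 1 = 4
  i = 3 (odd): ∫ x^3 ρ_sc = 0 (vanishes)
  i = 5 (odd): ∫ x^5 ρ_sc = 0 (vanishes)
  i = 6 (even): a_6 · C_{3} = 2 · 5 = 10

Summing the contributions: ∫_{−2}^{2} p(x) ρ_sc(x) dx = (-4) + 4 + 10 = 10.


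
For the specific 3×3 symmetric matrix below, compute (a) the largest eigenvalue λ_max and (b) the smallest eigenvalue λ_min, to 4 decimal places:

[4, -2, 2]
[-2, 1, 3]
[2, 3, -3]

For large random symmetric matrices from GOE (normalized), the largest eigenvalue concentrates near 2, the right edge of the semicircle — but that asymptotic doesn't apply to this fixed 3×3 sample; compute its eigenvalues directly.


Since M is real symmetric, all three eigenvalues are real; they are the roots of det(λI − M) = λ³ − (tr M) λ² + s λ − det M, where s is the sum of the principal 2×2 minors.
tr M = 4 + 1 + (-3) = 2.
s = (4·1 − (-2)²) + (4·(-3) − 2²) + (1·(-3) − 3²) = 0 + (-16) + (-12) = -28.
det M (expand along row 1) = 4·(-12) − (-2)·0 + 2·(-8) = -64.
Characteristic polynomial: λ³ − 2λ² − 28λ + 64 = 0.
Substitute λ = y + (tr M)/3 = y + 0.666667 to remove the quadratic term: y³ + p·y + q = 0 with p = s − (tr M)²/3 = -29.333333 and q = −2(tr M)³/27 + (tr M)·s/3 − det M = 44.740741.
Three real roots ⇒ use the trigonometric (Viète) form: r = 2√(−p/3) = 6.253888, φ = arccos(3q/(p·r)) = arccos(-0.731666) = 2.391559 rad.
y_k = r·cos(φ/3 − 2πk/3) for k = 0, 1, 2 gives y = 4.369731, 1.689721, -6.059452.
λ_k = y_k + 0.666667 gives λ = 5.0364, 2.3564, -5.3928 (check: the sum is 2.0000 = tr M).

Hence λ_max = 5.0364 and λ_min = -5.3928.


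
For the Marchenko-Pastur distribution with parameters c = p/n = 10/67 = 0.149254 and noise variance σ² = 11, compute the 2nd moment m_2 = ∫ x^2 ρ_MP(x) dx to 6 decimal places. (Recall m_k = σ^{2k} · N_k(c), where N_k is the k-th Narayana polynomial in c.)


E[X²] = σ⁴ (1 + c) (second MP moment). With σ² = 11 (so σ⁴ = 121) and c = 10/67 = 0.149254: E[X²] = 121 · (1 + 0.149254) = 121 · 1.149254.

So E[X^2] = 139.059701.


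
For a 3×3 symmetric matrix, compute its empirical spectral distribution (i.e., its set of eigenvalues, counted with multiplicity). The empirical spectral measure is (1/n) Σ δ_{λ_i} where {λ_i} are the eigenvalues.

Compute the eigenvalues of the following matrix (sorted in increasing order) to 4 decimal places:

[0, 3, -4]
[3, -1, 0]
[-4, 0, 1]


Since M is real symmetric, all three eigenvalues are real; they are the roots of det(λI − M) = λ³ − (tr M) λ² + s λ − det M, where s is the sum of the principal 2×2 minors.
tr M = 0 + (-1) + 1 = 0.
s = (0·(-1) − 3²) + (0·1 − (-4)²) + ((-1)·1 − 0²) = -9 + (-16) + (-1) = -26.
det M (expand along row 1) = 0·(-1) − 3·3 + (-4)·(-4) = 7.
Characteristic polynomial: λ³ − 26λ − 7 = 0.
Substitute λ = y + (tr M)/3 = y + 0.000000 to remove the quadratic term: y³ + p·y + q = 0 with p = s − (tr M)²/3 = -26.000000 and q = −2(tr M)³/27 + (tr M)·s/3 − det M = -7.000000.
Three real roots ⇒ use the trigonometric (Viète) form: r = 2√(−p/3) = 5.887841, φ = arccos(3q/(p·r)) = arccos(0.137180) = 1.433183 rad.
y_k = r·cos(φ/3 − 2πk/3) for k = 0, 1, 2 gives y = 5.228650, -0.269988, -4.958662.
λ_k = y_k + 0.000000 gives λ = 5.2286, -0.2700, -4.9587 (check: the sum is 0.0000 = tr M).

Eigenvalues sorted in increasing order: [-4.9587, -0.2700, 5.2286].


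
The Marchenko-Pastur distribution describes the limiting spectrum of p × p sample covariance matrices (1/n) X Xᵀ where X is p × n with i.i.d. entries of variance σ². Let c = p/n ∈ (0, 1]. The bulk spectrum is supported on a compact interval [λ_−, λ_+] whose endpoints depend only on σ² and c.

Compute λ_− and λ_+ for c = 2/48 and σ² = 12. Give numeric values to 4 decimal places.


c = 2/48 = 0.041667; √c = 0.204124.
λ_− = σ² (1 − √c)² = 12 · (1 − 0.204124)² = 12 · (0.795876)² = 7.601021.
λ_+ = σ² (1 + √c)² = 12 · (1 + 0.204124)² = 12 · (1.204124)² = 17.398979.

Rounded to 4 decimal places: λ_− ≈ 7.6010, λ_+ ≈ 17.3990.


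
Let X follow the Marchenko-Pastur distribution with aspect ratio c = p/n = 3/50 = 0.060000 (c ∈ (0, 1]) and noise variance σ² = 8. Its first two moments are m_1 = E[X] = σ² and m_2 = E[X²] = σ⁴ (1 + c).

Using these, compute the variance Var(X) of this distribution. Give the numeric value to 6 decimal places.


m_1 = E[X] = σ² = 8, so m_1² = 64.
m_2 = E[X²] = σ⁴ (1 + c) = 64 · (1 + 0.060000) = 64 · 1.060000 = 67.840000.
(Note m_2 − m_1² simplifies to c · σ⁴ = 0.060000 · 64.)

Var(X) = m_2 − m_1² = 67.840000 − 64 = 3.840000.


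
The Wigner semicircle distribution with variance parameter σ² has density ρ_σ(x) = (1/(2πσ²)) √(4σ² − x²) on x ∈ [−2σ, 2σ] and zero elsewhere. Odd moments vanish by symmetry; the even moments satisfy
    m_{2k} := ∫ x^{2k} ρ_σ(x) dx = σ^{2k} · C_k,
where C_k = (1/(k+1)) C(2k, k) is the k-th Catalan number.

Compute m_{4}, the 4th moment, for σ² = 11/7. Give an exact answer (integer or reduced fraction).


By the scaled semicircle moment identity, m_{2k} = σ^{2k} · C_k with k = 2.
C_2 = (1/(k+1)) · C(2k, k) = (1/3) · C(4, 2) = (1/3) · 6 = 2.
σ^{2k} = (σ²)^k = (11/7)^2 = 121/49.

Therefore m_{4} = σ^{4} · C_2 = (121/49) · 2 = 242/49.


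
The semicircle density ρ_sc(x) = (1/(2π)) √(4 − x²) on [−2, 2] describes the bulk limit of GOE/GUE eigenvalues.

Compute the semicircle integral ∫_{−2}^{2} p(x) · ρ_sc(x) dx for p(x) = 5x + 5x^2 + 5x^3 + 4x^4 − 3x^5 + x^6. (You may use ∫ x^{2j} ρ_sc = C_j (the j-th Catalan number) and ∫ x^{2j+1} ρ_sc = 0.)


Write p(x) = Σ a_i x^i, split into monomials and integrate each against ρ_sc separately.
Using ∫ x^{2j} ρ_sc = C_j = (1/(j+1)) C(2j, j) (Catalan numbers) and ∫ x^{2j+1} ρ_sc = 0 (odd monomials vanish by symmetry):
  i = 1 (odd): ∫ x^1 ρ_sc = 0 (vanishes)
  i = 2 (even): a_2 · C_{1} = 5 · 1 = 5
  i = 3 (odd): ∫ x^3 ρ_sc = 0 (vanishes)
  i = 4 (even): a_4 · C_{2} = 4 · 2 = 8
  i = 5 (odd): ∫ x^5 ρ_sc = 0 (vanishes)
  i = 6 (even): a_6 · C_{3} = 1 · 5 = 5

Summing the contributions: ∫_{−2}^{2} p(x) ρ_sc(x) dx = 5 + 8 + 5 = 18.


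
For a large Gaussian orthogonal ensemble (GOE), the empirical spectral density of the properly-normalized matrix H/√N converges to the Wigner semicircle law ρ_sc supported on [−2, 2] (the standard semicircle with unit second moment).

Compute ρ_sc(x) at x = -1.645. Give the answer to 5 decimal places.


ρ_sc(x) = (1/(2π)) √(4 − x²). With x = -1.645:
  4 − x² = 4 − (-1.645)² = 4 − 2.706025 = 1.293975.
  √(4 − x²) = 1.137530.
  1/(2π) = 0.159155.
  ρ_sc(-1.645) = 0.159155 · 1.137530 = 0.181044.

Rounded to 5 decimal places: ρ_sc(-1.645) ≈ 0.18104.


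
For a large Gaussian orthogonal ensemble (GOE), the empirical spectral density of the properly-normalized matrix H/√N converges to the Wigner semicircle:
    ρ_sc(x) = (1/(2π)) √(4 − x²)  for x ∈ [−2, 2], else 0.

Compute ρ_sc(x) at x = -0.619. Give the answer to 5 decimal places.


ρ_sc(x) = (1/(2π)) √(4 − x²). With x = -0.619:
  4 − x² = 4 − (-0.619)² = 4 − 0.383161 = 3.616839.
  √(4 − x²) = 1.901799.
  1/(2π) = 0.159155.
  ρ_sc(-0.619) = 0.159155 · 1.901799 = 0.302681.

Rounded to 5 decimal places: ρ_sc(-0.619) ≈ 0.30268.


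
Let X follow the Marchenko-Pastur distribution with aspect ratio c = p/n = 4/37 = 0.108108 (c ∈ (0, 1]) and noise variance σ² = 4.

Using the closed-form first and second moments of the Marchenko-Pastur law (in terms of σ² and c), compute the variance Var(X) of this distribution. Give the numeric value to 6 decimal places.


Recall the MP moments m_1 = E[X] = σ² and m_2 = E[X²] = σ⁴ (1 + c).
m_1 = E[X] = σ² = 4, so m_1² = 16.
m_2 = E[X²] = σ⁴ (1 + c) = 16 · (1 + 0.108108) = 16 · 1.108108 = 17.729730.
(Note m_2 − m_1² simplifies to c · σ⁴ = 0.108108 · 16.)

Var(X) = m_2 − m_1² = 17.729730 − 16 = 1.729730.


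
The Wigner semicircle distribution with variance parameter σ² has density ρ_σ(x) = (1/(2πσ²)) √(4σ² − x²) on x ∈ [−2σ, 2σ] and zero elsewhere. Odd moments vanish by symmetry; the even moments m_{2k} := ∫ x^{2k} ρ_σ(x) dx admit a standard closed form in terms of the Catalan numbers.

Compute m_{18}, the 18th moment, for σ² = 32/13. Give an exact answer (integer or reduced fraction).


By the scaled semicircle moment identity, m_{2k} = σ^{2k} · C_k with k = 9.
C_9 = (1/(k+1)) · C(2k, k) = (1/10) · C(18, 9) = (1/10) · 48620 = 4862.
σ^{2k} = (σ²)^k = (32/13)^9 = 35184372088832/10604499373.

Therefore m_{18} = σ^{18} · C_9 = (35184372088832/10604499373) · 4862 = 13158955161223168/815730721.


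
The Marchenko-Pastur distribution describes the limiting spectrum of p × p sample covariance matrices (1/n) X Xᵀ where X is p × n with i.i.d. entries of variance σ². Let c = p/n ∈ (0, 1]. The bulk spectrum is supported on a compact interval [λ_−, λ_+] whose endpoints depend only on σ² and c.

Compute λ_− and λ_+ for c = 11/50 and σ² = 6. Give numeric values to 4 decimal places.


c = 11/50 = 0.220000; √c = 0.469042.
λ_− = σ² (1 − √c)² = 6 · (1 − 0.469042)² = 6 · (0.530958)² = 1.691501.
λ_+ = σ² (1 + √c)² = 6 · (1 + 0.469042)² = 6 · (1.469042)² = 12.948499.

Rounded to 4 decimal places: λ_− ≈ 1.6915, λ_+ ≈ 12.9485.


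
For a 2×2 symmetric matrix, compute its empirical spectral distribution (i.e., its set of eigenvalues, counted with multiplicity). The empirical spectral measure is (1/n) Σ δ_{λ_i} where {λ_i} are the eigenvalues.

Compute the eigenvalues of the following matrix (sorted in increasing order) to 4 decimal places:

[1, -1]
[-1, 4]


Since M is real symmetric, both eigenvalues are real; they are the roots of det(λI − M) = λ² − (tr M) λ + det M.
tr M = 1 + 4 = 5.
det M = 1·4 − (-1)² = 4 − 1 = 3.
Characteristic polynomial: λ² − 5λ + 3 = 0.
Discriminant Δ = (tr M)² − 4·det M = 25 − 12 = 13; √Δ = 3.605551.
λ = (tr M ± √Δ)/2 = (5 ± 3.605551)/2, giving (tr M − √Δ)/2 = 0.6972 and (tr M + √Δ)/2 = 4.3028.

Eigenvalues sorted in increasing order: [0.6972, 4.3028].


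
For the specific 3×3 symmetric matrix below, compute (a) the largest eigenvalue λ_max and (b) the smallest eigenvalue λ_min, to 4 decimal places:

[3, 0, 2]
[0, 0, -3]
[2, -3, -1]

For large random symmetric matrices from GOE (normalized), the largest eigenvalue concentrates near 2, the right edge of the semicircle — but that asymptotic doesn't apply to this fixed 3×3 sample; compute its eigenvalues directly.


Since M is real symmetric, all three eigenvalues are real; they are the roots of det(λI − M) = λ³ − (tr M) λ² + s λ − det M, where s is the sum of the principal 2×2 minors.
tr M = 3 + 0 + (-1) = 2.
s = (3·0 − 0²) + (3·(-1) − 2²) + (0·(-1) − (-3)²) = 0 + (-7) + (-9) = -16.
det M (expand along row 1) = 3·(-9) − 0·6 + 2·0 = -27.
Characteristic polynomial: λ³ − 2λ² − 16λ + 27 = 0.
Substitute λ = y + (tr M)/3 = y + 0.666667 to remove the quadratic term: y³ + p·y + q = 0 with p = s − (tr M)²/3 = -17.333333 and q = −2(tr M)³/27 + (tr M)·s/3 − det M = 15.740741.
Three real roots ⇒ use the trigonometric (Viète) form: r = 2√(−p/3) = 4.807402, φ = arccos(3q/(p·r)) = arccos(-0.566701) = 2.173293 rad.
y_k = r·cos(φ/3 − 2πk/3) for k = 0, 1, 2 gives y = 3.600151, 0.959003, -4.559155.
λ_k = y_k + 0.666667 gives λ = 4.2668, 1.6257, -3.8925 (check: the sum is 2.0000 = tr M).

Hence λ_max = 4.2668 and λ_min = -3.8925.


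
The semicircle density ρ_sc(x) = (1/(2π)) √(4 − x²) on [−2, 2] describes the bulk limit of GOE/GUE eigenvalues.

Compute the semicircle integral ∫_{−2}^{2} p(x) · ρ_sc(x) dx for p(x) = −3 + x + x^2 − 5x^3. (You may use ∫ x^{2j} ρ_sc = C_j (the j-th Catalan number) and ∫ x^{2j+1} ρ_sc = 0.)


Write p(x) = Σ a_i x^i, split into monomials and integrate each against ρ_sc separately.
Using ∫ x^{2j} ρ_sc = C_j = (1/(j+1)) C(2j, j) (Catalan numbers) and ∫ x^{2j+1} ρ_sc = 0 (odd monomials vanish by symmetry):
  i = 0 (even): a_0 · C_{0} = -3 · 1 = -3
  i = 1 (odd): ∫ x^1 ρ_sc = 0 (vanishes)
  i = 2 (even): a_2 · C_{1} = 1 · 1 = 1
  i = 3 (odd): ∫ x^3 ρ_sc = 0 (vanishes)

Summing the contributions: ∫_{−2}^{2} p(x) ρ_sc(x) dx = (-3) + 1 = -2.


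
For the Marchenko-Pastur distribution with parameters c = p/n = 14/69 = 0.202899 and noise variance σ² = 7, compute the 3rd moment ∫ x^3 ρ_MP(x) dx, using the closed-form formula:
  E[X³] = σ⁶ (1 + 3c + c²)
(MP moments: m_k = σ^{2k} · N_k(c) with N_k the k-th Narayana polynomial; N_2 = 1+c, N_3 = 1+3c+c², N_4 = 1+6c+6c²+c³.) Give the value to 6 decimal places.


E[X³] = σ⁶ (1 + 3c + c²) (third MP moment). With σ² = 7 (so σ⁶ = 343) and c = 14/69 = 0.202899: E[X³] = 343 · (1 + 3·0.202899 + (0.202899)²) = 343 · 1.649863.

So E[X^3] = 565.903172.


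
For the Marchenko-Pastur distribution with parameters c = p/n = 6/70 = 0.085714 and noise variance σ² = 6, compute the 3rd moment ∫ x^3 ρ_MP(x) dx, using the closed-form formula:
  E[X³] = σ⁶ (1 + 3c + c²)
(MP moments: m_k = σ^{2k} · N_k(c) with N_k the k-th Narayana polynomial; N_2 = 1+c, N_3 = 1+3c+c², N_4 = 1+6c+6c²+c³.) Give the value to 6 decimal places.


E[X³] = σ⁶ (1 + 3c + c²) (third MP moment). With σ² = 6 (so σ⁶ = 216) and c = 6/70 = 0.085714: E[X³] = 216 · (1 + 3·0.085714 + (0.085714)²) = 216 · 1.264490.

So E[X^3] = 273.129796.


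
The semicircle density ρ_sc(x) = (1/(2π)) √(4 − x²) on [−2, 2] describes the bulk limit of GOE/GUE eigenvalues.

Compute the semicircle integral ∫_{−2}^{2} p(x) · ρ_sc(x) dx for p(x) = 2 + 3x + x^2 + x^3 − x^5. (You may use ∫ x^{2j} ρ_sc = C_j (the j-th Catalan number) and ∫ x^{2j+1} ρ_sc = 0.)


Write p(x) = Σ a_i x^i, split into monomials and integrate each against ρ_sc separately.
Using ∫ x^{2j} ρ_sc = C_j = (1/(j+1)) C(2j, j) (Catalan numbers) and ∫ x^{2j+1} ρ_sc = 0 (odd monomials vanish by symmetry):
  i = 0 (even): a_0 · C_{0} = 2 · 1 = 2
  i = 1 (odd): ∫ x^1 ρ_sc = 0 (vanishes)
  i = 2 (even): a_2 · C_{1} = 1 · 1 = 1
  i = 3 (odd): ∫ x^3 ρ_sc = 0 (vanishes)
  i = 5 (odd): ∫ x^5 ρ_sc = 0 (vanishes)

Summing the contributions: ∫_{−2}^{2} p(x) ρ_sc(x) dx = 2 + 1 = 3.


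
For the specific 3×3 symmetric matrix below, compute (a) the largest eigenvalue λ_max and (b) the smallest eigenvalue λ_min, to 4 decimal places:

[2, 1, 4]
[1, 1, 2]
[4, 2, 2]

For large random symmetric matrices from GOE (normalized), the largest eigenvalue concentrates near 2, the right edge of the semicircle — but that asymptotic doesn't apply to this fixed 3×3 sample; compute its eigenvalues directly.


Since M is real symmetric, all three eigenvalues are real; they are the roots of det(λI − M) = λ³ − (tr M) λ² + s λ − det M, where s is the sum of the principal 2×2 minors.
tr M = 2 + 1 + 2 = 5.
s = (2·1 − 1²) + (2·2 − 4²) + (1·2 − 2²) = 1 + (-12) + (-2) = -13.
det M (expand along row 1) = 2·(-2) − 1·(-6) + 4·(-2) = -6.
Characteristic polynomial: λ³ − 5λ² − 13λ + 6 = 0.
Substitute λ = y + (tr M)/3 = y + 1.666667 to remove the quadratic term: y³ + p·y + q = 0 with p = s − (tr M)²/3 = -21.333333 and q = −2(tr M)³/27 + (tr M)·s/3 − det M = -24.925926.
Three real roots ⇒ use the trigonometric (Viète) form: r = 2√(−p/3) = 5.333333, φ = arccos(3q/(p·r)) = arccos(0.657227) = 0.853663 rad.
y_k = r·cos(φ/3 − 2πk/3) for k = 0, 1, 2 gives y = 5.118863, -1.262796, -3.856067.
λ_k = y_k + 1.666667 gives λ = 6.7855, 0.4039, -2.1894 (check: the sum is 5.0000 = tr M).

Hence λ_max = 6.7855 and λ_min = -2.1894.


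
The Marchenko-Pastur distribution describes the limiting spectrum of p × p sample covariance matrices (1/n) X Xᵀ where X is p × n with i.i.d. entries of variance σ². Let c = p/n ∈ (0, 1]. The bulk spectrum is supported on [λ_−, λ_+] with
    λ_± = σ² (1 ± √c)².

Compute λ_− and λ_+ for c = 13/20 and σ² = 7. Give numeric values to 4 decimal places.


c = 13/20 = 0.650000; √c = 0.806226.
λ_− = σ² (1 − √c)² = 7 · (1 − 0.806226)² = 7 · (0.193774)² = 0.262839.
λ_+ = σ² (1 + √c)² = 7 · (1 + 0.806226)² = 7 · (1.806226)² = 22.837161.

Rounded to 4 decimal places: λ_− ≈ 0.2628, λ_+ ≈ 22.8372.


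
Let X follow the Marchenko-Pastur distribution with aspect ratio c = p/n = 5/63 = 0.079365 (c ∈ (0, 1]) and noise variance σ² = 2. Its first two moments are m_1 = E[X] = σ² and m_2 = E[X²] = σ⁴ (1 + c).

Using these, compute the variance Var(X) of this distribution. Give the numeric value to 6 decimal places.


m_1 = E[X] = σ² = 2, so m_1² = 4.
m_2 = E[X²] = σ⁴ (1 + c) = 4 · (1 + 0.079365) = 4 · 1.079365 = 4.317460.
(Note m_2 − m_1² simplifies to c · σ⁴ = 0.079365 · 4.)

Var(X) = m_2 − m_1² = 4.317460 − 4 = 0.317460.


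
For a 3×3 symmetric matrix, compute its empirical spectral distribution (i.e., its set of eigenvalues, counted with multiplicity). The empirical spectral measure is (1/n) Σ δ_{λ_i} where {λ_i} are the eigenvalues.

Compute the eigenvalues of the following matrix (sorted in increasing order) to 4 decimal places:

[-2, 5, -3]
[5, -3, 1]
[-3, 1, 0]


Since M is real symmetric, all three eigenvalues are real; they are the roots of det(λI − M) = λ³ − (tr M) λ² + s λ − det M, where s is the sum of the principal 2×2 minors.
tr M = -2 + (-3) + 0 = -5.
s = ((-2)·(-3) − 5²) + ((-2)·0 − (-3)²) + ((-3)·0 − 1²) = -19 + (-9) + (-1) = -29.
det M (expand along row 1) = (-2)·(-1) − 5·3 + (-3)·(-4) = -1.
Characteristic polynomial: λ³ + 5λ² − 29λ + 1 = 0.
Substitute λ = y + (tr M)/3 = y − 1.666667 to remove the quadratic term: y³ + p·y + q = 0 with p = s − (tr M)²/3 = -37.333333 and q = −2(tr M)³/27 + (tr M)·s/3 − det M = 58.592593.
Three real roots ⇒ use the trigonometric (Viète) form: r = 2√(−p/3) = 7.055337, φ = arccos(3q/(p·r)) = arccos(-0.667344) = 2.301432 rad.
y_k = r·cos(φ/3 − 2πk/3) for k = 0, 1, 2 gives y = 5.079107, 1.701358, -6.780466.
λ_k = y_k − 1.666667 gives λ = 3.4124, 0.0347, -8.4471 (check: the sum is -5.0000 = tr M).

Eigenvalues sorted in increasing order: [-8.4471, 0.0347, 3.4124].


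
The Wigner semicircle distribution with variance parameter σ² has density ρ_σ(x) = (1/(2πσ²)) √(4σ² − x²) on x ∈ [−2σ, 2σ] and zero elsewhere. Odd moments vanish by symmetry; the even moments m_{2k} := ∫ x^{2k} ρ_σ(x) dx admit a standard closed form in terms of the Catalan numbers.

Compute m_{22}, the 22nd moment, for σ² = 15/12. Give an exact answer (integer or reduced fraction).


By the scaled semicircle moment identity, m_{2k} = σ^{2k} · C_k with k = 11.
C_11 = (1/(k+1)) · C(2k, k) = (1/12) · C(22, 11) = (1/12) · 705432 = 58786.
σ^{2k} = (σ²)^k = (15/12)^11 = 48828125/4194304.

Therefore m_{22} = σ^{22} · C_11 = (48828125/4194304) · 58786 = 1435205078125/2097152.
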